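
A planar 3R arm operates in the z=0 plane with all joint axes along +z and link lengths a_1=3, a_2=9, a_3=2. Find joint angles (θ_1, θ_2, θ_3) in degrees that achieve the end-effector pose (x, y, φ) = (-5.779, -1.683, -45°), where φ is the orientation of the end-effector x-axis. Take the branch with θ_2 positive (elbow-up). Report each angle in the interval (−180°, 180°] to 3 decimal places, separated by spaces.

wrist centre = target − a_3·(cos φ, sin φ) = (-7.1932, -0.2688)
cos θ_2 = (51.8146−3²−9²)/(2·3·9) = -0.7071; θ_2 = 135.0025° (elbow-up)
β = atan2(-0.2688,-7.1932) = -177.8600°; ψ = atan2(6.3637,-3.3642) = 117.8637°
θ_1 = β − ψ = -295.7238°
θ_3 = φ − θ_1 − θ_2 = 115.7213° (wrapped to (-180°,180°])

64.276 135.003 115.721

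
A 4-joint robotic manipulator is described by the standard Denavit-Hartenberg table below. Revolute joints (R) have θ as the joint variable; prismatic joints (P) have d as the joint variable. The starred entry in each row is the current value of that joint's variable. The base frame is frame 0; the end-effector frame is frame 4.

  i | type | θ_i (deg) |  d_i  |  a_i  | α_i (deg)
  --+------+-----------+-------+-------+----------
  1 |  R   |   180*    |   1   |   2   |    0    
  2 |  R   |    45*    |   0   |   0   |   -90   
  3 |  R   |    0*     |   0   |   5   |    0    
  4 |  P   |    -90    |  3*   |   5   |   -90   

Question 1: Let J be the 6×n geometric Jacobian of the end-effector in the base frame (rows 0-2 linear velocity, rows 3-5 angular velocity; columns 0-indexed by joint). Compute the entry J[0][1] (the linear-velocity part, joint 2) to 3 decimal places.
5.657

axis z_1 = (0.0000,0.0000,1.0000); lever o_n−o_1 = (-1.4142,-5.6569,5.0000)
cross product → J_v[:, 1] = (5.6569,-1.4142,0.0000)
J_ω[:, 1] = z_1
entry J[0][1] = 5.6569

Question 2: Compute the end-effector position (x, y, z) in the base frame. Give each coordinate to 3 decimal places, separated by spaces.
-3.414 -5.657 6.000

after link 1: o_1 = (-2.0000, 0.0000, 1.0000)
after link 2: o_2 = (-2.0000, 0.0000, 1.0000)
after link 3: o_3 = (-5.5355, -3.5355, 1.0000)
after link 4: o_4 = (-3.4142, -5.6569, 6.0000)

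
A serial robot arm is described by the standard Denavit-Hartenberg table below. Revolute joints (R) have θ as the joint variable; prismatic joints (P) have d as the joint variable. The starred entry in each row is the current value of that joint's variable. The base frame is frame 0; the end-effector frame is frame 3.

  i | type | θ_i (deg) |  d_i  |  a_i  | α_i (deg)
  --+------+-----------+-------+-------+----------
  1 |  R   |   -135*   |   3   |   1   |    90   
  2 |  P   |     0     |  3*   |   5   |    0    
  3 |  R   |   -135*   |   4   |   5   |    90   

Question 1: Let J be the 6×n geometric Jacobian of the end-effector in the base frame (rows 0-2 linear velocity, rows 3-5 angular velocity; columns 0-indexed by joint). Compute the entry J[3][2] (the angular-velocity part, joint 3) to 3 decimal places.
axis z_2 = (-0.7071,0.7071,0.0000); lever o_n−o_2 = (-0.3284,5.3284,-3.5355)
cross product → J_v[:, 2] = (-2.5000,-2.5000,-3.5355)
J_ω[:, 2] = z_2
entry J[3][2] = -0.7071

-0.707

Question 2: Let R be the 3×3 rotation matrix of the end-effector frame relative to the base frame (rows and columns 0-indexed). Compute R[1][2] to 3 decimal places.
End-effector z-axis (col 2 of R) = (0.5000,0.5000,0.7071)
R[1][2] = 0.5000

0.500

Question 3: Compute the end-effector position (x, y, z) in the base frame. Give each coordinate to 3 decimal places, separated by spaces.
after link 1: o_1 = (-0.7071, -0.7071, 3.0000)
after link 2: o_2 = (-6.3640, -2.1213, 3.0000)
after link 3: o_3 = (-6.6924, 3.2071, -0.5355)

-6.692 3.207 -0.536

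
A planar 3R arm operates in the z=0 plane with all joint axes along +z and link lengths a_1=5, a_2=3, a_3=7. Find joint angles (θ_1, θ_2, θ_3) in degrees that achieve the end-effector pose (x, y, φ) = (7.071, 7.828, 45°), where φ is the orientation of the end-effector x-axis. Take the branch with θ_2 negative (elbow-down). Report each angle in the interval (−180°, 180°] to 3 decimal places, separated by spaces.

wrist centre = target − a_3·(cos φ, sin φ) = (2.1213, 2.8783)
cos θ_2 = (12.7840−5²−3²)/(2·5·3) = -0.7072; θ_2 = -135.0074° (elbow-down)
β = atan2(2.8783,2.1213) = 53.6100°; ψ = atan2(-2.1210,2.8784) = -36.3858°
θ_1 = β − ψ = 89.9959°
θ_3 = φ − θ_1 − θ_2 = 90.0115° (wrapped to (-180°,180°])

89.996 -135.007 90.012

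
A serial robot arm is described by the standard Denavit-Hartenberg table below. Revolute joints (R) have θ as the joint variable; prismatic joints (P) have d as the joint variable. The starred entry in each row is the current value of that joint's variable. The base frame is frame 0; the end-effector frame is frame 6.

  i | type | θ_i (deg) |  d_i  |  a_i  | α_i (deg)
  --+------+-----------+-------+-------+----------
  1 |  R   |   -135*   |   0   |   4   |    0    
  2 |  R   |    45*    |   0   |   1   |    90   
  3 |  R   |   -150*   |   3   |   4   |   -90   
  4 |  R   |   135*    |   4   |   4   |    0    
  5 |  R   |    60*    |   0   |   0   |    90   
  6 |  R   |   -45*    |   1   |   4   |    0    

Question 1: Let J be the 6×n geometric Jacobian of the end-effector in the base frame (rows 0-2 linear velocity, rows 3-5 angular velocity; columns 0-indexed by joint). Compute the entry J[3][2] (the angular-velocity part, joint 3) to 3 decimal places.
axis z_2 = (-1.0000,0.0000,0.0000); lever o_n−o_2 = (0.0623,-2.1613,-0.1050)
cross product → J_v[:, 2] = (0.0000,-0.1050,2.1613)
J_ω[:, 2] = z_2
entry J[3][2] = -1.0000

-1.000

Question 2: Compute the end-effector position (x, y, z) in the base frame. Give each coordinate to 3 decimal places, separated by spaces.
after link 1: o_1 = (-2.8284, -2.8284, 0.0000)
after link 2: o_2 = (-2.8284, -3.8284, 0.0000)
after link 3: o_3 = (-5.8284, -0.3643, -2.0000)
after link 4: o_4 = (-3.0000, -4.8138, -4.0499)
after link 5: o_5 = (-3.0000, -4.8138, -4.0499)
after link 6: o_6 = (-2.7661, -5.9898, -0.1050)

-2.766 -5.990 -0.105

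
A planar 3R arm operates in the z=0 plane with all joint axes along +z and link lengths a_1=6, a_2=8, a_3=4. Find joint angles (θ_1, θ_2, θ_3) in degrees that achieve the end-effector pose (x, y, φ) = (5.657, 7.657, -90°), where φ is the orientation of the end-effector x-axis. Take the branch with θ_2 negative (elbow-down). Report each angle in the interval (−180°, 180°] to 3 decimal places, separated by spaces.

89.997 -44.996 -135.001

wrist centre = target − a_3·(cos φ, sin φ) = (5.6570, 11.6570)
cos θ_2 = (167.8873−6²−8²)/(2·6·8) = 0.7072; θ_2 = -44.9957° (elbow-down)
β = atan2(11.6570,5.6570) = 64.1133°; ψ = atan2(-5.6564,11.6573) = -25.8840°
θ_1 = β − ψ = 89.9972°
θ_3 = φ − θ_1 − θ_2 = -135.0015° (wrapped to (-180°,180°])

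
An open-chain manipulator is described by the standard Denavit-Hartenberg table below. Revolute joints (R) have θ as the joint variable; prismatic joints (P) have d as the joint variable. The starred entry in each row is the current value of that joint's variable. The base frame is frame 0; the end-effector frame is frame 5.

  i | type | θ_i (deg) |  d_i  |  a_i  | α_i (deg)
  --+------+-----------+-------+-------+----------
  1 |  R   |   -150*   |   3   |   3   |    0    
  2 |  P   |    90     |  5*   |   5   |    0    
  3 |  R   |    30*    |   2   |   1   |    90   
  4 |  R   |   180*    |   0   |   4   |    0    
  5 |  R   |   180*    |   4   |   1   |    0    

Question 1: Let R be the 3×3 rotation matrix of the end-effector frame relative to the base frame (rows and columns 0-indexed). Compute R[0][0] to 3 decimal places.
0.866

End-effector x-axis (col 0 of R) = (0.8660,-0.5000,-0.0000)
R[0][0] = 0.8660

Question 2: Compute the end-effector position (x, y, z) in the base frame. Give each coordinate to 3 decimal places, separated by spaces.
-3.830 -8.294 10.000

after link 1: o_1 = (-2.5981, -1.5000, 3.0000)
after link 2: o_2 = (-0.0981, -5.8301, 8.0000)
after link 3: o_3 = (0.7679, -6.3301, 10.0000)
after link 4: o_4 = (-2.6962, -4.3301, 10.0000)
after link 5: o_5 = (-3.8301, -8.2942, 10.0000)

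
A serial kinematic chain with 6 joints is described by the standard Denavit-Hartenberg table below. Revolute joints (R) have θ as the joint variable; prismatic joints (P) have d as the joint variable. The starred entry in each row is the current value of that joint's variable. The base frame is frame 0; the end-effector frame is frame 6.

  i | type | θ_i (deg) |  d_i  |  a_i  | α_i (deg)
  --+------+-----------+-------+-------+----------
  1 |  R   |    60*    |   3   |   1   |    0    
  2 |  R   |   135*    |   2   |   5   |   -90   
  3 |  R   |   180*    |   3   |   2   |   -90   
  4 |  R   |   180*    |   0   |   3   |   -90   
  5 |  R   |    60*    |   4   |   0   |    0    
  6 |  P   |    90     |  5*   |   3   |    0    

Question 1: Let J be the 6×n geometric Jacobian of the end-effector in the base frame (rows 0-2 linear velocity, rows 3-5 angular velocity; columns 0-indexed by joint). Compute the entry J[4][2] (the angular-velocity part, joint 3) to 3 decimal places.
-0.966

axis z_2 = (0.2588,-0.9659,0.0000); lever o_n−o_2 = (4.6495,-11.1775,-1.5000)
cross product → J_v[:, 2] = (1.4489,0.3882,1.5981)
J_ω[:, 2] = z_2
entry J[4][2] = -0.9659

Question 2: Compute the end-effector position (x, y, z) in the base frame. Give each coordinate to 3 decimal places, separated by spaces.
after link 1: o_1 = (0.5000, 0.8660, 3.0000)
after link 2: o_2 = (-4.3296, -0.4281, 5.0000)
after link 3: o_3 = (-1.6213, -2.8082, 5.0000)
after link 4: o_4 = (-4.5191, -3.5847, 5.0000)
after link 5: o_5 = (-3.4838, -7.4484, 5.0000)
after link 6: o_6 = (0.3198, -11.6056, 3.5000)

0.320 -11.606 3.500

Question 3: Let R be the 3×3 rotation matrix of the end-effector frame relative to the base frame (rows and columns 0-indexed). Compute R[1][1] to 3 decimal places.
End-effector y-axis (col 1 of R) = (0.4830,0.1294,0.8660)
R[1][1] = 0.1294

0.129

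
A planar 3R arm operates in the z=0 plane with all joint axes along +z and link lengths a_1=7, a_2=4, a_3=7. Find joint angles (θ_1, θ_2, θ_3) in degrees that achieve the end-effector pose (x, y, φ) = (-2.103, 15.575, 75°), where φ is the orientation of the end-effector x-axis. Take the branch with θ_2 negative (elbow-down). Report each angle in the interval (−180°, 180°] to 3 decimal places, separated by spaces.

135.000 -59.996 -0.004

wrist centre = target − a_3·(cos φ, sin φ) = (-3.9147, 8.8135)
cos θ_2 = (93.0033−7²−4²)/(2·7·4) = 0.5001; θ_2 = -59.9962° (elbow-down)
β = atan2(8.8135,-3.9147) = 113.9495°; ψ = atan2(-3.4640,9.0002) = -21.0505°
θ_1 = β − ψ = 135.0000°
θ_3 = φ − θ_1 − θ_2 = -0.0039° (wrapped to (-180°,180°])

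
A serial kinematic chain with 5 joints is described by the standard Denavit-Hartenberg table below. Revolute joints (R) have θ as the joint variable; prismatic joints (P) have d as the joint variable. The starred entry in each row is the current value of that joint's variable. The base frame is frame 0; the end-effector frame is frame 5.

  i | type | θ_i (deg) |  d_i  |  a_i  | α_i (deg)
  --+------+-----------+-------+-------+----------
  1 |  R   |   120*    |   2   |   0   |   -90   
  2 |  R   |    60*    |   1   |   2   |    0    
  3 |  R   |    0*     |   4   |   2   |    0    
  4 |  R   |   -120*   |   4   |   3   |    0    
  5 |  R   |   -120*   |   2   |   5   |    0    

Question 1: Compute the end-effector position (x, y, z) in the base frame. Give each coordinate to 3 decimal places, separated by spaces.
after link 1: o_1 = (0.0000, 0.0000, 2.0000)
after link 2: o_2 = (-1.3660, 0.3660, 0.2679)
after link 3: o_3 = (-5.3301, -0.7679, -1.4641)
after link 4: o_4 = (-9.5442, -1.4689, 1.1340)
after link 5: o_5 = (-8.7763, -6.7990, 1.1340)

-8.776 -6.799 1.134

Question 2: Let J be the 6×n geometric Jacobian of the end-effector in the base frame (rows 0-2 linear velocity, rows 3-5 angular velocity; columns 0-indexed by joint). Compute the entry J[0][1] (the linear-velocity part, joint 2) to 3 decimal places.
axis z_1 = (-0.8660,-0.5000,0.0000); lever o_n−o_1 = (-8.7763,-6.7990,-0.8660)
cross product → J_v[:, 1] = (0.4330,-0.7500,1.5000)
J_ω[:, 1] = z_1
entry J[0][1] = 0.4330

0.433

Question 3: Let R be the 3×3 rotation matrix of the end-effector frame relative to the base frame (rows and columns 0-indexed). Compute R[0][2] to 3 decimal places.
End-effector z-axis (col 2 of R) = (-0.8660,-0.5000,0.0000)
R[0][2] = -0.8660

-0.866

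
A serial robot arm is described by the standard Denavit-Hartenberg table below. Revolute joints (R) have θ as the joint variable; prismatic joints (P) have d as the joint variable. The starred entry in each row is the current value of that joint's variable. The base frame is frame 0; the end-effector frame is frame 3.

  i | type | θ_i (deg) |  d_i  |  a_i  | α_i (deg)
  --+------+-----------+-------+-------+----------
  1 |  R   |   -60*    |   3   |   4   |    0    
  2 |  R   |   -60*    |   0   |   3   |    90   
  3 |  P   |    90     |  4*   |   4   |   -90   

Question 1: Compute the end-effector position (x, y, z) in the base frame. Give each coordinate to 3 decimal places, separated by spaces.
after link 1: o_1 = (2.0000, -3.4641, 3.0000)
after link 2: o_2 = (0.5000, -6.0622, 3.0000)
after link 3: o_3 = (-2.9641, -4.0622, 7.0000)

-2.964 -4.062 7.000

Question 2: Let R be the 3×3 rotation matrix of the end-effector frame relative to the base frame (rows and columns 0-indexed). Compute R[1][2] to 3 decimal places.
0.866

End-effector z-axis (col 2 of R) = (0.5000,0.8660,0.0000)
R[1][2] = 0.8660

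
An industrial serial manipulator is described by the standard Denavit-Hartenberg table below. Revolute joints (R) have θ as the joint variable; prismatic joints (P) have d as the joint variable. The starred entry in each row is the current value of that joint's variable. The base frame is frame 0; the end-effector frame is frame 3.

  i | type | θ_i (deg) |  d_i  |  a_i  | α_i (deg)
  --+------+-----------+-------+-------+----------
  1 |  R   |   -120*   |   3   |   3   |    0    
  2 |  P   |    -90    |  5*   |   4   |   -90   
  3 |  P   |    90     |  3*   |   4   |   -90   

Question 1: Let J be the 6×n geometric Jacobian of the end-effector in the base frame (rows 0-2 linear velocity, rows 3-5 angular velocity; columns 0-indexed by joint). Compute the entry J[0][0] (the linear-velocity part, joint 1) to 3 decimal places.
axis z_0 = ẑ; lever o_n−o_0 = (-6.4641,-3.1962,4.0000)
cross product → J_v[:, 0] = (3.1962,-6.4641,0.0000)
J_ω[:, 0] = z_0
entry J[0][0] = 3.1962

3.196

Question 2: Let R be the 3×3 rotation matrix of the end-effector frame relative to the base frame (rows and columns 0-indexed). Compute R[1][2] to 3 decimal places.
End-effector z-axis (col 2 of R) = (0.8660,-0.5000,-0.0000)
R[1][2] = -0.5000

-0.500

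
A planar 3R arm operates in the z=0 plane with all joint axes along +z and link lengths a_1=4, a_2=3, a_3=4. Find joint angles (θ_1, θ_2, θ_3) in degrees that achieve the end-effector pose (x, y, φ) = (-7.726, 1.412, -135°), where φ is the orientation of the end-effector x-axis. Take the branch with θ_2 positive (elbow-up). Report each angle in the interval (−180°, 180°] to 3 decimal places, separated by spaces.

wrist centre = target − a_3·(cos φ, sin φ) = (-4.8976, 4.2404)
cos θ_2 = (41.9674−4²−3²)/(2·4·3) = 0.7070; θ_2 = 45.0105° (elbow-up)
β = atan2(4.2404,-4.8976) = 139.1133°; ψ = atan2(2.1217,6.1209) = 19.1180°
θ_1 = β − ψ = 119.9953°
θ_3 = φ − θ_1 − θ_2 = 59.9942° (wrapped to (-180°,180°])

119.995 45.011 59.994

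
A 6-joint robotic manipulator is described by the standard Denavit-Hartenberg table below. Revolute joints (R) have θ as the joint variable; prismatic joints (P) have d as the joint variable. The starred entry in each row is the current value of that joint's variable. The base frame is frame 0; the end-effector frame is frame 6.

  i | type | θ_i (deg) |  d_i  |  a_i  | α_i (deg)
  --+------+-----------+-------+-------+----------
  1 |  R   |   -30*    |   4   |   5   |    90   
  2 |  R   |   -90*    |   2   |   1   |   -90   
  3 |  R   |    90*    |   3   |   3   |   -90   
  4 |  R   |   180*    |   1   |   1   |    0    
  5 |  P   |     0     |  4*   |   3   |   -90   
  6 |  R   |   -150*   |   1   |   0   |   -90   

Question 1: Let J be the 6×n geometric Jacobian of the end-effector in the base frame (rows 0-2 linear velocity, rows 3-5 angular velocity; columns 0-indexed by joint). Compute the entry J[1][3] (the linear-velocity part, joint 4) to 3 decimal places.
axis z_3 = (0.0000,0.0000,1.0000); lever o_n−o_3 = (-1.1340,-3.9641,5.0000)
cross product → J_v[:, 3] = (3.9641,-1.1340,-0.0000)
J_ω[:, 3] = z_3
entry J[1][3] = -1.1340

-1.134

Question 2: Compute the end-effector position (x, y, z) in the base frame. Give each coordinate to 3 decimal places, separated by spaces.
after link 1: o_1 = (4.3301, -2.5000, 4.0000)
after link 2: o_2 = (3.3301, -4.2321, 3.0000)
after link 3: o_3 = (7.4282, -3.1340, 3.0000)
after link 4: o_4 = (6.9282, -4.0000, 4.0000)
after link 5: o_5 = (5.4282, -6.5981, 8.0000)
after link 6: o_6 = (6.2942, -7.0981, 8.0000)

6.294 -7.098 8.000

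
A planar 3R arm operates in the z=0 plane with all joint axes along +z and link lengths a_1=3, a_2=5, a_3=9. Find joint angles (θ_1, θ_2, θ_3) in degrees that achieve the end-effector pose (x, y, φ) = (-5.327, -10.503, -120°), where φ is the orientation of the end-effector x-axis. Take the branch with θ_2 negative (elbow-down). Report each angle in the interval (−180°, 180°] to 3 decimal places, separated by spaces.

11.025 -149.992 18.966

wrist centre = target − a_3·(cos φ, sin φ) = (-0.8270, -2.7088)
cos θ_2 = (8.0214−3²−5²)/(2·3·5) = -0.8660; θ_2 = -149.9919° (elbow-down)
β = atan2(-2.7088,-0.8270) = -106.9777°; ψ = atan2(-2.5006,-1.3298) = -118.0030°
θ_1 = β − ψ = 11.0254°
θ_3 = φ − θ_1 − θ_2 = 18.9665° (wrapped to (-180°,180°])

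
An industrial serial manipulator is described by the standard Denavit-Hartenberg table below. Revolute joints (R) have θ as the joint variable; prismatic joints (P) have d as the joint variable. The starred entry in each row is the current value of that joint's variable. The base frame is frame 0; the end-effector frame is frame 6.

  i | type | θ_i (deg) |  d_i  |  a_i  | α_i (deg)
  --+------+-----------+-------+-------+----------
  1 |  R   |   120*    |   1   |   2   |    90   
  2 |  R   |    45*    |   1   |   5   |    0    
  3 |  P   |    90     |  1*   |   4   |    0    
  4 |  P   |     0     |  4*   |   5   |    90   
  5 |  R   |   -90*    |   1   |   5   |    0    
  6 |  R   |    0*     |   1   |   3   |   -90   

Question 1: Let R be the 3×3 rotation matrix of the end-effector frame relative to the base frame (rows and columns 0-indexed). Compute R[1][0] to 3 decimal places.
-0.500

End-effector x-axis (col 0 of R) = (-0.8660,-0.5000,0.0000)
R[1][0] = -0.5000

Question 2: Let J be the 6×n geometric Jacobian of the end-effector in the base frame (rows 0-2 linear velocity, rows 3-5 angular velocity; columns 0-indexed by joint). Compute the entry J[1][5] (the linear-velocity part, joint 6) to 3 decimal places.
axis z_5 = (-0.3536,0.6124,0.7071); lever o_n−o_5 = (-2.9516,-0.8876,0.7071)
cross product → J_v[:, 5] = (1.0607,-1.8371,2.1213)
J_ω[:, 5] = z_5
entry J[1][5] = -1.8371

-1.837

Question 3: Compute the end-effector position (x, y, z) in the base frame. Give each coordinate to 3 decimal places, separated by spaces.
-2.025 -0.493 12.314

after link 1: o_1 = (-1.0000, 1.7321, 1.0000)
after link 2: o_2 = (-1.9017, 5.2939, 4.5355)
after link 3: o_3 = (0.3785, 3.3444, 7.3640)
after link 4: o_4 = (5.6104, 2.2826, 10.8995)
after link 5: o_5 = (0.9267, 0.3949, 11.6066)
after link 6: o_6 = (-2.0249, -0.4927, 12.3137)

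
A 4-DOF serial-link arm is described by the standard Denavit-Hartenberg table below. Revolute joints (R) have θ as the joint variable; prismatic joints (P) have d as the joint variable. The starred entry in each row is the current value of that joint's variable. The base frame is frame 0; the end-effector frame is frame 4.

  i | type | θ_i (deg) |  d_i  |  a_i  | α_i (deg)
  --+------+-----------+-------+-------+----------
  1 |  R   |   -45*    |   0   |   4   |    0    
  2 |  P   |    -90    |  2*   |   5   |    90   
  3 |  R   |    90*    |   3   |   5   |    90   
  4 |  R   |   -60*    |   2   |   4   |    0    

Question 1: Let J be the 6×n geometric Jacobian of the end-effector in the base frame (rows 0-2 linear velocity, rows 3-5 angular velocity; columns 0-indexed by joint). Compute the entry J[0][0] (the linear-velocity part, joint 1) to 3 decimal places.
8.106

axis z_0 = ẑ; lever o_n−o_0 = (-1.7932,-8.1063,9.0000)
cross product → J_v[:, 0] = (8.1063,-1.7932,0.0000)
J_ω[:, 0] = z_0
entry J[0][0] = 8.1063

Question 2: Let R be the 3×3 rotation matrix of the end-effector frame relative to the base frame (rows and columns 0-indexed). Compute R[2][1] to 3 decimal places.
0.866

End-effector y-axis (col 1 of R) = (-0.3536,0.3536,0.8660)
R[2][1] = 0.8660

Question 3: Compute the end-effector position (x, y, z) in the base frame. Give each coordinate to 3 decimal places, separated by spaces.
-1.793 -8.106 9.000

after link 1: o_1 = (2.8284, -2.8284, 0.0000)
after link 2: o_2 = (-0.7071, -6.3640, 2.0000)
after link 3: o_3 = (-2.8284, -4.2426, 7.0000)
after link 4: o_4 = (-1.7932, -8.1063, 9.0000)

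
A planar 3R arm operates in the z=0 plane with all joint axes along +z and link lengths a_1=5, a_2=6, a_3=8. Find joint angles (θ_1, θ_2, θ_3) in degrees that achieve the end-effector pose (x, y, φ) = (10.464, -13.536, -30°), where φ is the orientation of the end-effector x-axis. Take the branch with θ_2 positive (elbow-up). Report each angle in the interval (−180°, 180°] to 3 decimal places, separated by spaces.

-94.304 44.985 19.319

wrist centre = target − a_3·(cos φ, sin φ) = (3.5358, -9.5360)
cos θ_2 = (103.4372−5²−6²)/(2·5·6) = 0.7073; θ_2 = 44.9855° (elbow-up)
β = atan2(-9.5360,3.5358) = -69.6560°; ψ = atan2(4.2416,9.2437) = 24.6485°
θ_1 = β − ψ = -94.3045°
θ_3 = φ − θ_1 − θ_2 = 19.3190° (wrapped to (-180°,180°])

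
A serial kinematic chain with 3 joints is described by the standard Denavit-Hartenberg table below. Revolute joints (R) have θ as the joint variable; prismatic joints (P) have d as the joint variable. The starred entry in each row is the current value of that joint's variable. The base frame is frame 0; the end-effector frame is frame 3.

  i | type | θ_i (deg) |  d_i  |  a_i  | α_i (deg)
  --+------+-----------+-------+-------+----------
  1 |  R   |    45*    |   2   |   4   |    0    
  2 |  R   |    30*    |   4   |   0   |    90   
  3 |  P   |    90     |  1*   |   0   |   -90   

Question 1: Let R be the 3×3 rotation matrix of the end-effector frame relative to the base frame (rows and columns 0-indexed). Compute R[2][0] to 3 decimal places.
1.000

End-effector x-axis (col 0 of R) = (-0.0000,0.0000,1.0000)
R[2][0] = 1.0000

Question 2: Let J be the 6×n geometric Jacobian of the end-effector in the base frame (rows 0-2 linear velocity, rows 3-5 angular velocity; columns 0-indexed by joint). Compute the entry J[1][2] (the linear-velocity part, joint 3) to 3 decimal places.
-0.259

prismatic axis z_2 = (0.9659,-0.2588,0.0000)
J_v[:, 2] = z_2; J_ω[:, 2] = (0,0,0)
entry J[1][2] = -0.2588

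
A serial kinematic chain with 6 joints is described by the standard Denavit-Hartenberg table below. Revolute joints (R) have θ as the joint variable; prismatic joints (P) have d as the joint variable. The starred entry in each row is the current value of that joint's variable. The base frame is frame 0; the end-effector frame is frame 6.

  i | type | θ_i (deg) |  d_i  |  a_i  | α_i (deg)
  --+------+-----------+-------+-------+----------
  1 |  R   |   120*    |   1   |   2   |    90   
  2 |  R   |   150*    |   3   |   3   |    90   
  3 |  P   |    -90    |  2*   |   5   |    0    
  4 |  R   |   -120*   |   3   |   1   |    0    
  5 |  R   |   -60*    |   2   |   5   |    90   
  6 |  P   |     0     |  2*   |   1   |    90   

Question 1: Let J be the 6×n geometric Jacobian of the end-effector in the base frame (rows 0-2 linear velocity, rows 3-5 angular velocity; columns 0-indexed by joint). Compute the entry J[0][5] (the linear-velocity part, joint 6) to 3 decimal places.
0.433

prismatic axis z_5 = (0.4330,-0.7500,0.5000)
J_v[:, 5] = z_5; J_ω[:, 5] = (0,0,0)
entry J[0][5] = 0.4330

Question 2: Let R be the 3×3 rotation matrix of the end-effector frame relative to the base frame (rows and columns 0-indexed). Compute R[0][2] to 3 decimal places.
End-effector z-axis (col 2 of R) = (0.2500,-0.4330,-0.8660)
R[0][2] = 0.2500

0.250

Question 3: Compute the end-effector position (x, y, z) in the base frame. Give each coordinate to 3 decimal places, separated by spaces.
after link 1: o_1 = (-1.0000, 1.7321, 1.0000)
after link 2: o_2 = (2.8971, 0.9821, 2.5000)
after link 3: o_3 = (-1.9330, -0.6519, 4.2321)
after link 4: o_4 = (-2.6250, 1.5466, 6.3971)
after link 5: o_5 = (1.2051, 4.9127, 8.1292)
after link 6: o_6 = (2.9372, 3.9127, 9.1292)

2.937 3.913 9.129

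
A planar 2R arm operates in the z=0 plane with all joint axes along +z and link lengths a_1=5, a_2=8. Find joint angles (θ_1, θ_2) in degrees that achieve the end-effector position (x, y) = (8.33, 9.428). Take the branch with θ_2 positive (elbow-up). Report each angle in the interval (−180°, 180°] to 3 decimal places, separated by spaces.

29.995 30.009

cos θ_2 = (158.2761−5²−8²)/(2·5·8) = 0.8660; θ_2 = 30.0085° (elbow-up)
β = atan2(9.4280,8.3300) = 48.5382°; ψ = atan2(4.0010,11.9276) = 18.5437°
θ_1 = β − ψ = 29.9945°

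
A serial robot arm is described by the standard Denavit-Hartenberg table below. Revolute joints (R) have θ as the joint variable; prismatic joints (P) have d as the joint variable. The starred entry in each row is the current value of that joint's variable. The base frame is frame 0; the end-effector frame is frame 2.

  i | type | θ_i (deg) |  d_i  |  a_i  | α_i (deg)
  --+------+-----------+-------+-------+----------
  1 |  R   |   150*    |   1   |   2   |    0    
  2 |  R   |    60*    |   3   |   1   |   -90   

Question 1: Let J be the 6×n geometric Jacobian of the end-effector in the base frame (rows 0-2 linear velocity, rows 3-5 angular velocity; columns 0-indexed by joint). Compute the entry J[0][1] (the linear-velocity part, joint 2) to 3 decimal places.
axis z_1 = (0.0000,0.0000,1.0000); lever o_n−o_1 = (-0.8660,-0.5000,3.0000)
cross product → J_v[:, 1] = (0.5000,-0.8660,0.0000)
J_ω[:, 1] = z_1
entry J[0][1] = 0.5000

0.500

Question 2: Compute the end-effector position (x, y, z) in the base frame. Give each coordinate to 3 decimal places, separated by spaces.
-2.598 0.500 4.000

after link 1: o_1 = (-1.7321, 1.0000, 1.0000)
after link 2: o_2 = (-2.5981, 0.5000, 4.0000)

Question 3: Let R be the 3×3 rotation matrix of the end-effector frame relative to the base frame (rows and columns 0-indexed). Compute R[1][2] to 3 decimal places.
End-effector z-axis (col 2 of R) = (0.5000,-0.8660,0.0000)
R[1][2] = -0.8660

-0.866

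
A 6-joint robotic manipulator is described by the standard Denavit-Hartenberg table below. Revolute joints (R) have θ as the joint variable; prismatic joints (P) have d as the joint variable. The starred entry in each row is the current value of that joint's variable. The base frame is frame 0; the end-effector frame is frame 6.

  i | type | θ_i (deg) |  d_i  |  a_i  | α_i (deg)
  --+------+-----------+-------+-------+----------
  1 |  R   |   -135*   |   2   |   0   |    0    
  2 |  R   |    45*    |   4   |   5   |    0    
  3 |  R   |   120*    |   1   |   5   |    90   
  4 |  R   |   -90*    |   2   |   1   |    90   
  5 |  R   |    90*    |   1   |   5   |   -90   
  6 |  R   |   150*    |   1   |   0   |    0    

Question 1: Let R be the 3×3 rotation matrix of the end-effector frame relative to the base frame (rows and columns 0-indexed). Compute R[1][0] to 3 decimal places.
1.000

End-effector x-axis (col 0 of R) = (0.0000,1.0000,0.0000)
R[1][0] = 1.0000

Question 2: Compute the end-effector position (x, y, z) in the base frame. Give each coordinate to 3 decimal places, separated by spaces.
after link 1: o_1 = (0.0000, 0.0000, 2.0000)
after link 2: o_2 = (0.0000, -5.0000, 6.0000)
after link 3: o_3 = (4.3301, -2.5000, 7.0000)
after link 4: o_4 = (5.3301, -4.2321, 6.0000)
after link 5: o_5 = (6.9641, -9.0622, 6.0000)
after link 6: o_6 = (6.9641, -9.0622, 7.0000)

6.964 -9.062 7.000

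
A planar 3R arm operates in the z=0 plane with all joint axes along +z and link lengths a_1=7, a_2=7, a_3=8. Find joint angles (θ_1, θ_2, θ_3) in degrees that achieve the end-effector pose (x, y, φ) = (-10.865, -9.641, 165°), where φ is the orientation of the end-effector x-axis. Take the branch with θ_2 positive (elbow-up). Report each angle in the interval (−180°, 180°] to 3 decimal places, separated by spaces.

wrist centre = target − a_3·(cos φ, sin φ) = (-3.1376, -11.7116)
cos θ_2 = (147.0050−7²−7²)/(2·7·7) = 0.5001; θ_2 = 59.9967° (elbow-up)
β = atan2(-11.7116,-3.1376) = -104.9977°; ψ = atan2(6.0620,10.5004) = 29.9983°
θ_1 = β − ψ = -134.9960°
θ_3 = φ − θ_1 − θ_2 = -120.0006° (wrapped to (-180°,180°])

-134.996 59.997 -120.001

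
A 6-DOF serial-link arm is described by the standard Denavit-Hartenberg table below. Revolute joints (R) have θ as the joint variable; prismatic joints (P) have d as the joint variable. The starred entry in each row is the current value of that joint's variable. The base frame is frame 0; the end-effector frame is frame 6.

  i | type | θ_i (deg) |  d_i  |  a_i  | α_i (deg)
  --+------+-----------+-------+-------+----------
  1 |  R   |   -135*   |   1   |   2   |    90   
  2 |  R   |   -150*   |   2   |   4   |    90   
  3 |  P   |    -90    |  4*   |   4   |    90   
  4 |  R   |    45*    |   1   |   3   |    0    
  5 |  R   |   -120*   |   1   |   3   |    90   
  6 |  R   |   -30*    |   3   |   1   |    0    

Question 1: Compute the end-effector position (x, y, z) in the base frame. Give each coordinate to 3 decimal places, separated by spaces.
after link 1: o_1 = (-1.4142, -1.4142, 1.0000)
after link 2: o_2 = (-0.3789, 2.4495, -1.0000)
after link 3: o_3 = (3.8637, 1.0353, 2.4641)
after link 4: o_4 = (5.5013, -0.3271, 4.8012)
after link 5: o_5 = (4.4135, -2.5130, 2.7917)
after link 6: o_6 = (2.2588, -0.8866, 1.1448)

2.259 -0.887 1.145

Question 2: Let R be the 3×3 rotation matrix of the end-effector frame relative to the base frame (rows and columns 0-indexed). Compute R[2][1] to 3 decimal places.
End-effector y-axis (col 1 of R) = (-0.6096,-0.7926,0.0148)
R[2][1] = 0.0148

0.015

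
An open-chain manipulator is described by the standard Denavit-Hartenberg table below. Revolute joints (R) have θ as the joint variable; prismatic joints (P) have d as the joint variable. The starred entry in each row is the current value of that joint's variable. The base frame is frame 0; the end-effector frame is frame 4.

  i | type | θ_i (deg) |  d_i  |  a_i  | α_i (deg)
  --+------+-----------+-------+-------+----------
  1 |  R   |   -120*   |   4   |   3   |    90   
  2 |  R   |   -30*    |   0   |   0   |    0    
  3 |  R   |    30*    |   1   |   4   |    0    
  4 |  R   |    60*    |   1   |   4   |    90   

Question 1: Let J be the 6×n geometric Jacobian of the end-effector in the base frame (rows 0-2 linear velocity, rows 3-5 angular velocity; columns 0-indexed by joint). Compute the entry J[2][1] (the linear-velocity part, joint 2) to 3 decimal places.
6.000

axis z_1 = (-0.8660,0.5000,0.0000); lever o_n−o_1 = (-4.7321,-4.1962,3.4641)
cross product → J_v[:, 1] = (1.7321,3.0000,6.0000)
J_ω[:, 1] = z_1
entry J[2][1] = 6.0000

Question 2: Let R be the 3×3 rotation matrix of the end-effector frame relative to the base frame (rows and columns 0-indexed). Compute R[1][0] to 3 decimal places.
-0.433

End-effector x-axis (col 0 of R) = (-0.2500,-0.4330,0.8660)
R[1][0] = -0.4330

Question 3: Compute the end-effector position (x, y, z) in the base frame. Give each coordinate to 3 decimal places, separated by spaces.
-6.232 -6.794 7.464

after link 1: o_1 = (-1.5000, -2.5981, 4.0000)
after link 2: o_2 = (-1.5000, -2.5981, 4.0000)
after link 3: o_3 = (-4.3660, -5.5622, 4.0000)
after link 4: o_4 = (-6.2321, -6.7942, 7.4641)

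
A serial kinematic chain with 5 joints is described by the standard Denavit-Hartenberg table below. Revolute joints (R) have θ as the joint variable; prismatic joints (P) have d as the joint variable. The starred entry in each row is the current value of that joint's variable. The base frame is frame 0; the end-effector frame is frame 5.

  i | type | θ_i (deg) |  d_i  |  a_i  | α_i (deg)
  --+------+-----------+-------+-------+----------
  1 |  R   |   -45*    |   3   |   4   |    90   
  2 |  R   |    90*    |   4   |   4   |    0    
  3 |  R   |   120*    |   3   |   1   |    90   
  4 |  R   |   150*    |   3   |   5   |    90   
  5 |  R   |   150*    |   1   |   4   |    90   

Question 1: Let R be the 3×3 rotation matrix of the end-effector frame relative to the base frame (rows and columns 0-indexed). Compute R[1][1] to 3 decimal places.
-0.306

End-effector y-axis (col 1 of R) = (-0.9186,-0.3062,-0.2500)
R[1][1] = -0.3062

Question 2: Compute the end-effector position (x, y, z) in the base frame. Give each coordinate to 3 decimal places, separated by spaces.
after link 1: o_1 = (2.8284, -2.8284, 3.0000)
after link 2: o_2 = (0.0000, -5.6569, 7.0000)
after link 3: o_3 = (-2.7337, -7.1658, 6.5000)
after link 4: o_4 = (-2.9105, -10.5246, 11.2631)
after link 5: o_5 = (-5.1485, -7.0618, 11.2452)

-5.149 -7.062 11.245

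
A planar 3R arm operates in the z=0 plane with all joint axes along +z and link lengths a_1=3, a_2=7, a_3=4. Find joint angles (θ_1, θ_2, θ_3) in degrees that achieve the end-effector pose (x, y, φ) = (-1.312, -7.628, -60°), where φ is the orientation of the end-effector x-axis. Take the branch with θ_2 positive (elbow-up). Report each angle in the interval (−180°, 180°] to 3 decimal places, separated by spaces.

wrist centre = target − a_3·(cos φ, sin φ) = (-3.3120, -4.1639)
cos θ_2 = (28.3074−3²−7²)/(2·3·7) = -0.7070; θ_2 = 134.9887° (elbow-up)
β = atan2(-4.1639,-3.3120) = -128.4990°; ψ = atan2(4.9507,-1.9488) = 111.4862°
θ_1 = β − ψ = -239.9853°
θ_3 = φ − θ_1 − θ_2 = 44.9966° (wrapped to (-180°,180°])

120.015 134.989 44.997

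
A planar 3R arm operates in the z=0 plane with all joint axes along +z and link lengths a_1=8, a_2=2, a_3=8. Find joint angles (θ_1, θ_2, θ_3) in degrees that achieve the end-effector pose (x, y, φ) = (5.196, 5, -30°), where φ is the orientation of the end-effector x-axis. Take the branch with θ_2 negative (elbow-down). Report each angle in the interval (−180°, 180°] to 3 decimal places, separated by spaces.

111.788 -59.999 -81.789

wrist centre = target − a_3·(cos φ, sin φ) = (-1.7322, 9.0000)
cos θ_2 = (84.0005−8²−2²)/(2·8·2) = 0.5000; θ_2 = -59.9989° (elbow-down)
β = atan2(9.0000,-1.7322) = 100.8943°; ψ = atan2(-1.7320,9.0000) = -10.8932°
θ_1 = β − ψ = 111.7876°
θ_3 = φ − θ_1 − θ_2 = -81.7887° (wrapped to (-180°,180°])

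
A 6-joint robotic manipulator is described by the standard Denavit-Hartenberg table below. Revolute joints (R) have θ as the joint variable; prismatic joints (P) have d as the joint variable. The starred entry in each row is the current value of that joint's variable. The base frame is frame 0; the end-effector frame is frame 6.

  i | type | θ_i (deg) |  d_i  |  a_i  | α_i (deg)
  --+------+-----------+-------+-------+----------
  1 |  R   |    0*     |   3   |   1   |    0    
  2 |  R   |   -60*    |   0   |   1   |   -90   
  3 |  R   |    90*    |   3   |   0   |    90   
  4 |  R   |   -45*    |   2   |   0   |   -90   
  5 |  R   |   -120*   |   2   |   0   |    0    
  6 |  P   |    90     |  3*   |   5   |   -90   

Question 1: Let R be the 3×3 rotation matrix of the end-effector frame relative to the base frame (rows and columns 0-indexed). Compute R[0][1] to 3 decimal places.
-0.612

End-effector y-axis (col 1 of R) = (-0.6124,-0.3536,0.7071)
R[0][1] = -0.6124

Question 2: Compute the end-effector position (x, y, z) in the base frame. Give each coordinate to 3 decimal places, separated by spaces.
after link 1: o_1 = (1.0000, 0.0000, 3.0000)
after link 2: o_2 = (1.5000, -0.8660, 3.0000)
after link 3: o_3 = (4.0981, 0.6340, 3.0000)
after link 4: o_4 = (5.0981, -1.0981, 3.0000)
after link 5: o_5 = (6.3228, -0.3910, 1.5858)
after link 6: o_6 = (6.7583, -3.0263, -3.5974)

6.758 -3.026 -3.597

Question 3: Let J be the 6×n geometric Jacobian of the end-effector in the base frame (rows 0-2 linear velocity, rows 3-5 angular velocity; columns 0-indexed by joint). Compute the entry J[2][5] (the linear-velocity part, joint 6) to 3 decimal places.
prismatic axis z_5 = (0.6124,0.3536,-0.7071)
J_v[:, 5] = z_5; J_ω[:, 5] = (0,0,0)
entry J[2][5] = -0.7071

-0.707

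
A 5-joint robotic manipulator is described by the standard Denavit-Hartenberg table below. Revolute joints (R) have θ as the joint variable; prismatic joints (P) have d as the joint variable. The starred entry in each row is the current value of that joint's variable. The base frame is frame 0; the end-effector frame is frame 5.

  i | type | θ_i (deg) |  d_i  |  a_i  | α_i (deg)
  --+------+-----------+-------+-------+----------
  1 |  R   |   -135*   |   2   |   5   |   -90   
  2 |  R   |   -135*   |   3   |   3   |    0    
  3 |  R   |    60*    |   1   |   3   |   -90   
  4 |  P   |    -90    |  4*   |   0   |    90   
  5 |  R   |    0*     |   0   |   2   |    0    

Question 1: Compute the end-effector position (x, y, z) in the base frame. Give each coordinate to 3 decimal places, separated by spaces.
-1.074 -9.559 5.984

after link 1: o_1 = (-3.5355, -3.5355, 2.0000)
after link 2: o_2 = (0.0858, -4.1569, 4.1213)
after link 3: o_3 = (0.2439, -5.4130, 7.0191)
after link 4: o_4 = (-2.4882, -8.1450, 5.9838)
after link 5: o_5 = (-1.0740, -9.5593, 5.9838)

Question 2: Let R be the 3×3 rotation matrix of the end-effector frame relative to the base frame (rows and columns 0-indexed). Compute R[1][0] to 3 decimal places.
End-effector x-axis (col 0 of R) = (0.7071,-0.7071,0.0000)
R[1][0] = -0.7071

-0.707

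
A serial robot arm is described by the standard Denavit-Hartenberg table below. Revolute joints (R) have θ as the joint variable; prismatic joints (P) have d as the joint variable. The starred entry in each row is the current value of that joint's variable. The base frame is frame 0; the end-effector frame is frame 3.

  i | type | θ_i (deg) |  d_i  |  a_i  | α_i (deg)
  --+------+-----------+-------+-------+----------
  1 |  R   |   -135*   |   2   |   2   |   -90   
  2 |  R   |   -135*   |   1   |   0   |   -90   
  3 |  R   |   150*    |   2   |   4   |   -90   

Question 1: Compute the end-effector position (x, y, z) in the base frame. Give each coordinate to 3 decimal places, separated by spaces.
-4.853 -3.439 0.965

after link 1: o_1 = (-1.4142, -1.4142, 2.0000)
after link 2: o_2 = (-0.7071, -2.1213, 2.0000)
after link 3: o_3 = (-4.8534, -3.4392, 0.9647)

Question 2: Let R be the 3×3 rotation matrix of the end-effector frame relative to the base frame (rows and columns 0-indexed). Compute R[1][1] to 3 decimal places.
0.500

End-effector y-axis (col 1 of R) = (0.5000,0.5000,-0.7071)
R[1][1] = 0.5000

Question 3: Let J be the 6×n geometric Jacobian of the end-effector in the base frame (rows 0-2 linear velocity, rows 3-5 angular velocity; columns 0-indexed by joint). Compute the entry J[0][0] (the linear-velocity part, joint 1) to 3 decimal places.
axis z_0 = ẑ; lever o_n−o_0 = (-4.8534,-3.4392,0.9647)
cross product → J_v[:, 0] = (3.4392,-4.8534,0.0000)
J_ω[:, 0] = z_0
entry J[0][0] = 3.4392

3.439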